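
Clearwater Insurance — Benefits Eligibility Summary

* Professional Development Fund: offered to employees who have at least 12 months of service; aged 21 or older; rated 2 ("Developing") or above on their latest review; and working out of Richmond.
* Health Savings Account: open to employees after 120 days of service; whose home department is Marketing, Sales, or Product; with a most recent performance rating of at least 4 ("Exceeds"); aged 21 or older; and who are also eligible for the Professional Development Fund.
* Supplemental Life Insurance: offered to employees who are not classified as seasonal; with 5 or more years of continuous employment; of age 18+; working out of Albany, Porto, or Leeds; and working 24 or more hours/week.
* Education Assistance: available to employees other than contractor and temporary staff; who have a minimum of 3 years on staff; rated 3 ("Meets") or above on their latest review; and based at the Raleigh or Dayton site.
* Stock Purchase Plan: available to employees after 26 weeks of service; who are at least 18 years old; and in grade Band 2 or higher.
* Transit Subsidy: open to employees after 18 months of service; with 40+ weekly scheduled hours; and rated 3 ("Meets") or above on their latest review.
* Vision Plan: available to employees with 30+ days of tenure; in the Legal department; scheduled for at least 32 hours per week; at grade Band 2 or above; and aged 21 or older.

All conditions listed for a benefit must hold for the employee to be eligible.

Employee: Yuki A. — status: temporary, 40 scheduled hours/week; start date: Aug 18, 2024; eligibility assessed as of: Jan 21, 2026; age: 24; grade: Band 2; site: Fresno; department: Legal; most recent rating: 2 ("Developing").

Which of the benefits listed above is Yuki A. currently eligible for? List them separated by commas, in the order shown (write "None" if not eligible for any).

Stock Purchase Plan, Vision Plan

Service from Aug 18, 2024 to Jan 21, 2026: 521 days.
Professional Development Fund — service 521 days ≥ 12 months (≈360 days) ✓; age 24 ≥ 21 ✓; rating 2 ≥ 2 ✓; site Fresno ✗ (not Richmond) → not eligible.
Health Savings Account — service 521 days ≥ 120 days ✓; dept Legal ✗ → not eligible.
Supplemental Life Insurance — status temporary ✓ (not excluded); service 521 days < 5 years (≈1825 days) ✗ → not eligible.
Education Assistance — status temporary ✗ (excluded) → not eligible.
Stock Purchase Plan — service 521 days ≥ 26 weeks (≈182 days) ✓; age 24 ≥ 18 ✓; grade Band 2 ≥ Band 2 ✓ → eligible.
Transit Subsidy — service 521 days < 18 months (≈540 days) ✗ → not eligible.
Vision Plan — service 521 days ≥ 30 days ✓; dept Legal ✓; 40 hrs/wk ≥ 32 ✓; grade Band 2 ≥ Band 2 ✓; age 24 ≥ 21 ✓ → eligible.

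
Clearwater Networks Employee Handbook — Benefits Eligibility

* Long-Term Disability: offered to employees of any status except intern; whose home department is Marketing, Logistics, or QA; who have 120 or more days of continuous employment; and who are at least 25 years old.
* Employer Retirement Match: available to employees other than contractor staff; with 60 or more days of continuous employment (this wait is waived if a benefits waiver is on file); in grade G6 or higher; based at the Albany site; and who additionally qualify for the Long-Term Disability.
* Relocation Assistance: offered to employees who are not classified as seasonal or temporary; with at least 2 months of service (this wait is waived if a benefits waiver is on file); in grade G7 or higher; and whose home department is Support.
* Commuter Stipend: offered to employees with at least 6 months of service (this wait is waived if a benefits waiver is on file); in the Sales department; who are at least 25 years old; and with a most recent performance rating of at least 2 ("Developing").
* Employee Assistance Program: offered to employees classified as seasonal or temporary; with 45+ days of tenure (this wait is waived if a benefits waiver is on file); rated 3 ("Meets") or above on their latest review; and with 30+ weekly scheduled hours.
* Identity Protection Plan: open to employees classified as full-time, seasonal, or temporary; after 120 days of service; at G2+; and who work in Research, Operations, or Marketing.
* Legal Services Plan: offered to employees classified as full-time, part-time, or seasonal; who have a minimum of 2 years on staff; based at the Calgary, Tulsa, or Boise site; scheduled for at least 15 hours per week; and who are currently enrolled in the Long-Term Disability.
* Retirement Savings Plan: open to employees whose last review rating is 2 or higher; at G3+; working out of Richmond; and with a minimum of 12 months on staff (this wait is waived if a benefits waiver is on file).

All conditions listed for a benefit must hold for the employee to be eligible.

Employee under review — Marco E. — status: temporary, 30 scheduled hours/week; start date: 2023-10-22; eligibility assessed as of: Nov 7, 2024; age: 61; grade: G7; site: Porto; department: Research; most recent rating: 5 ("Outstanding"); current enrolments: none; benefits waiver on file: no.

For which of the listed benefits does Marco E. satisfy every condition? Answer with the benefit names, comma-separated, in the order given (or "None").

Employee Assistance Program, Identity Protection Plan

Service from 2023-10-22 to Nov 7, 2024: 382 days.
Long-Term Disability — status temporary ✓ (not excluded); dept Research ✗ → not eligible.
Employer Retirement Match — status temporary ✓ (not excluded); no waiver, service 382 days ≥ 60 days ✓; grade G7 ≥ G6 ✓; site Porto ✗ (not Albany) → not eligible.
Relocation Assistance — status temporary ✗ (excluded) → not eligible.
Commuter Stipend — no waiver, service 382 days ≥ 6 months (≈180 days) ✓; dept Research ✗ → not eligible.
Employee Assistance Program — status temporary ✓; no waiver, service 382 days ≥ 45 days ✓; rating 5 ≥ 3 ✓; 30 hrs/wk ≥ 30 ✓ → eligible.
Identity Protection Plan — status temporary ✓; service 382 days ≥ 120 days ✓; grade G7 ≥ G2 ✓; dept Research ✓ → eligible.
Legal Services Plan — status temporary ✗ (requires full-time, part-time, or seasonal) → not eligible.
Retirement Savings Plan — rating 5 ≥ 2 ✓; grade G7 ≥ G3 ✓; site Porto ✗ (not Richmond) → not eligible.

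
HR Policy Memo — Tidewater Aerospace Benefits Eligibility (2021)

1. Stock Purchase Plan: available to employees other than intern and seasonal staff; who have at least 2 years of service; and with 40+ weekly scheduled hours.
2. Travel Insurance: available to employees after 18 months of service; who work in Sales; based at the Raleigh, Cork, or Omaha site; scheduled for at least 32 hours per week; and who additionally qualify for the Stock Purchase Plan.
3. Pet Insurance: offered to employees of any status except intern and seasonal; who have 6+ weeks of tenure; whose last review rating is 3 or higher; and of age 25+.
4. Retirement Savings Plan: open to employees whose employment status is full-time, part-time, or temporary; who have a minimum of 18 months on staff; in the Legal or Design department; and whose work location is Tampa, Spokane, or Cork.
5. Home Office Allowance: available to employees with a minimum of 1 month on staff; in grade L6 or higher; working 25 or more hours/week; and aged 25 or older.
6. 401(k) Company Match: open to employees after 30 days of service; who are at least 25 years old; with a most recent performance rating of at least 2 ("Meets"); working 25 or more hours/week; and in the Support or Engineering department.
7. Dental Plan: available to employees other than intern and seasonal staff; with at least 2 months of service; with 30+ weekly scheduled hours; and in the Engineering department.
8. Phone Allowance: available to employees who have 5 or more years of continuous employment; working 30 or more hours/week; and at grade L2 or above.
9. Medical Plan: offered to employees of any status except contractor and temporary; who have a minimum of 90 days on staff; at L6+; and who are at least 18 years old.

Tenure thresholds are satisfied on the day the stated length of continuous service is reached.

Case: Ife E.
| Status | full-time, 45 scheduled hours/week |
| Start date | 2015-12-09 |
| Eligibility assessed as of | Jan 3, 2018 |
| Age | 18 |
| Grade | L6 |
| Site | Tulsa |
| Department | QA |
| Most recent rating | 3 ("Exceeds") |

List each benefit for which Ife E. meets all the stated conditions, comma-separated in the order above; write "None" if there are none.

Stock Purchase Plan, Medical Plan

Service from 2015-12-09 to Jan 3, 2018: 756 days.
Stock Purchase Plan — status full-time ✓ (not excluded); service 756 days ≥ 2 years (≈730 days) ✓; 45 hrs/wk ≥ 40 ✓ → eligible.
Travel Insurance — service 756 days ≥ 18 months (≈540 days) ✓; dept QA ✗ → not eligible.
Pet Insurance — status full-time ✓ (not excluded); service 756 days ≥ 6 weeks (≈42 days) ✓; rating 3 ≥ 3 ✓; age 18 < 25 ✗ → not eligible.
Retirement Savings Plan — status full-time ✓; service 756 days ≥ 18 months (≈540 days) ✓; dept QA ✗ → not eligible.
Home Office Allowance — service 756 days ≥ 1 month (≈30 days) ✓; grade L6 ≥ L6 ✓; 45 hrs/wk ≥ 25 ✓; age 18 < 25 ✗ → not eligible.
401(k) Company Match — service 756 days ≥ 30 days ✓; age 18 < 25 ✗ → not eligible.
Dental Plan — status full-time ✓ (not excluded); service 756 days ≥ 2 months (≈60 days) ✓; 45 hrs/wk ≥ 30 ✓; dept QA ✗ → not eligible.
Phone Allowance — service 756 days < 5 years (≈1825 days) ✗ → not eligible.
Medical Plan — status full-time ✓ (not excluded); service 756 days ≥ 90 days ✓; grade L6 ≥ L6 ✓; age 18 ≥ 18 ✓ → eligible.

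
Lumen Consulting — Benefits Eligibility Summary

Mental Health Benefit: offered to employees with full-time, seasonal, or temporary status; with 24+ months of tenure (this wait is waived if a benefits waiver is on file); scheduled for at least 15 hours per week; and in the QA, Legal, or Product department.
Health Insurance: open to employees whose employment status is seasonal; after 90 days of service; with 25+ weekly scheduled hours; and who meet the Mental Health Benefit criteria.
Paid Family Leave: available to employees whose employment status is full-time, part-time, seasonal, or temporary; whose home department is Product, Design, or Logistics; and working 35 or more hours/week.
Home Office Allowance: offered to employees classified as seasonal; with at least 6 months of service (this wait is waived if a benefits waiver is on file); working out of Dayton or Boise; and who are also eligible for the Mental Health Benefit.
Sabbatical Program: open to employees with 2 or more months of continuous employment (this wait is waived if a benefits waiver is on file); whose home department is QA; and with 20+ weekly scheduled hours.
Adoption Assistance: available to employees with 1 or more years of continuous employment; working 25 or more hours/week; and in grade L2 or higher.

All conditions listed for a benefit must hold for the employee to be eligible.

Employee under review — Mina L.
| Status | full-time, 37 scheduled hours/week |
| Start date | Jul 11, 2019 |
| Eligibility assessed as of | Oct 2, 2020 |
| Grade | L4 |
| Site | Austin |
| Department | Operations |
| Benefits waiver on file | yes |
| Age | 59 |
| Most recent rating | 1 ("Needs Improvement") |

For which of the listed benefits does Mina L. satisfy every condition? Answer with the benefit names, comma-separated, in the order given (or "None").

Adoption Assistance

Service from Jul 11, 2019 to Oct 2, 2020: 449 days.
Mental Health Benefit — status full-time ✓; benefits waiver on file ✓; 37 hrs/wk ≥ 15 ✓; dept Operations ✗ → not eligible.
Health Insurance — status full-time ✗ (requires seasonal) → not eligible.
Paid Family Leave — status full-time ✓; dept Operations ✗ → not eligible.
Home Office Allowance — status full-time ✗ (requires seasonal) → not eligible.
Sabbatical Program — benefits waiver on file ✓; dept Operations ✗ → not eligible.
Adoption Assistance — service 449 days ≥ 1 year (≈365 days) ✓; 37 hrs/wk ≥ 25 ✓; grade L4 ≥ L2 ✓ → eligible.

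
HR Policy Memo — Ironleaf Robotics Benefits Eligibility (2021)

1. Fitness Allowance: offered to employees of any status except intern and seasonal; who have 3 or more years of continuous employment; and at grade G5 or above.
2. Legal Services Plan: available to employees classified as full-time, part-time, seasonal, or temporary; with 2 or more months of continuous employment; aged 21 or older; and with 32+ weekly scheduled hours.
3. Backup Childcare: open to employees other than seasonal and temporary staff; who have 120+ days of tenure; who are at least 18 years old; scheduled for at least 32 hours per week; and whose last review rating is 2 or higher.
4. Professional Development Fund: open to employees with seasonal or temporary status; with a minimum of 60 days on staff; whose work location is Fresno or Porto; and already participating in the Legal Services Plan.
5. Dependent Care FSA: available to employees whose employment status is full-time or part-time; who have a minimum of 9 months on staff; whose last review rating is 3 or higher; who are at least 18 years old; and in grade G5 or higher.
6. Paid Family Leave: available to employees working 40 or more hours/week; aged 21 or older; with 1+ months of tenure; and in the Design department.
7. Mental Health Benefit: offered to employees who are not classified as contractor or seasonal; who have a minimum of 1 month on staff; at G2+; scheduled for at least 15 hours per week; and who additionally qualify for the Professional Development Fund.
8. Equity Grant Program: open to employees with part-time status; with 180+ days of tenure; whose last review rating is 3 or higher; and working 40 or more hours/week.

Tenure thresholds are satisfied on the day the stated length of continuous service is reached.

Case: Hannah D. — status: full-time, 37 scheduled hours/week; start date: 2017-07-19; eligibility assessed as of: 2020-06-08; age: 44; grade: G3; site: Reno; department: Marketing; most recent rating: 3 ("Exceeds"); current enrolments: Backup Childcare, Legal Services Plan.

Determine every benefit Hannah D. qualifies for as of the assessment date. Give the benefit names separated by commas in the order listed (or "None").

Service from 2017-07-19 to 2020-06-08: 1055 days.
Fitness Allowance — status full-time ✓ (not excluded); service 1055 days < 3 years (≈1095 days) ✗ → not eligible.
Legal Services Plan — status full-time ✓; service 1055 days ≥ 2 months (≈60 days) ✓; age 44 ≥ 21 ✓; 37 hrs/wk ≥ 32 ✓ → eligible.
Backup Childcare — status full-time ✓ (not excluded); service 1055 days ≥ 120 days ✓; age 44 ≥ 18 ✓; 37 hrs/wk ≥ 32 ✓; rating 3 ≥ 2 ✓ → eligible.
Professional Development Fund — status full-time ✗ (requires seasonal or temporary) → not eligible.
Dependent Care FSA — status full-time ✓; service 1055 days ≥ 9 months (≈270 days) ✓; rating 3 ≥ 3 ✓; age 44 ≥ 18 ✓; grade G3 < G5 ✗ → not eligible.
Paid Family Leave — 37 hrs/wk < 40 ✗ → not eligible.
Mental Health Benefit — status full-time ✓ (not excluded); service 1055 days ≥ 1 month (≈30 days) ✓; grade G3 ≥ G2 ✓; 37 hrs/wk ≥ 15 ✓; not eligible for Professional Development Fund ✗ → not eligible.
Equity Grant Program — status full-time ✗ (requires part-time) → not eligible.

Legal Services Plan, Backup Childcare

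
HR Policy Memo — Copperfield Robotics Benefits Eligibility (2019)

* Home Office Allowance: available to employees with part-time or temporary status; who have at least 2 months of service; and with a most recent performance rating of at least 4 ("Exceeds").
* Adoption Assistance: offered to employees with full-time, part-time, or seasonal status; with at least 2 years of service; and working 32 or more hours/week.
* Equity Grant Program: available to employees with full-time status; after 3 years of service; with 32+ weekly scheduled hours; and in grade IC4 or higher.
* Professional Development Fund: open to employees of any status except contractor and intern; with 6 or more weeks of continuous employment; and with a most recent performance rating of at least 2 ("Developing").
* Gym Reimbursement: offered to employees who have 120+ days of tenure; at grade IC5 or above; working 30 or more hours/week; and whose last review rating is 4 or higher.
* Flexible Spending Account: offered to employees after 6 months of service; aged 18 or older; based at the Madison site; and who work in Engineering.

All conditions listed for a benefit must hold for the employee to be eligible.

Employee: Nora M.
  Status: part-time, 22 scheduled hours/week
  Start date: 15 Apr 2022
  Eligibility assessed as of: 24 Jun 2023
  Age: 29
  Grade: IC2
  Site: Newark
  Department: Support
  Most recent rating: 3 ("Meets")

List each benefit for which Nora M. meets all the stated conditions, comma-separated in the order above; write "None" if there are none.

Service from 15 Apr 2022 to 24 Jun 2023: 435 days.
Home Office Allowance — status part-time ✓; service 435 days ≥ 2 months (≈60 days) ✓; rating 3 < 4 ✗ → not eligible.
Adoption Assistance — status part-time ✓; service 435 days < 2 years (≈730 days) ✗ → not eligible.
Equity Grant Program — status part-time ✗ (requires full-time) → not eligible.
Professional Development Fund — status part-time ✓ (not excluded); service 435 days ≥ 6 weeks (≈42 days) ✓; rating 3 ≥ 2 ✓ → eligible.
Gym Reimbursement — service 435 days ≥ 120 days ✓; grade IC2 < IC5 ✗ → not eligible.
Flexible Spending Account — service 435 days ≥ 6 months (≈180 days) ✓; age 29 ≥ 18 ✓; site Newark ✗ (not Madison) → not eligible.

Professional Development Fund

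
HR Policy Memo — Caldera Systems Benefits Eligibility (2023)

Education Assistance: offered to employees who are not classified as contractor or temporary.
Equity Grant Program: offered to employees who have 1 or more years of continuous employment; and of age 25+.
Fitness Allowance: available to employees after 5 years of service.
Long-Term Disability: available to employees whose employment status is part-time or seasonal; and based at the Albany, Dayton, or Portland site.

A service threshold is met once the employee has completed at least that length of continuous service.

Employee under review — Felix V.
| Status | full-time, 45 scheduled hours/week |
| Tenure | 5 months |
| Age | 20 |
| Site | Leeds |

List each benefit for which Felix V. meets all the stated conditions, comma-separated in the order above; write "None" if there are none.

Education Assistance

Education Assistance — status full-time ✓ (not excluded) → eligible.
Equity Grant Program — service 5 months < 1 year (≈365 days) ✗ → not eligible.
Fitness Allowance — service 5 months < 5 years (≈1825 days) ✗ → not eligible.
Long-Term Disability — status full-time ✗ (requires part-time or seasonal) → not eligible.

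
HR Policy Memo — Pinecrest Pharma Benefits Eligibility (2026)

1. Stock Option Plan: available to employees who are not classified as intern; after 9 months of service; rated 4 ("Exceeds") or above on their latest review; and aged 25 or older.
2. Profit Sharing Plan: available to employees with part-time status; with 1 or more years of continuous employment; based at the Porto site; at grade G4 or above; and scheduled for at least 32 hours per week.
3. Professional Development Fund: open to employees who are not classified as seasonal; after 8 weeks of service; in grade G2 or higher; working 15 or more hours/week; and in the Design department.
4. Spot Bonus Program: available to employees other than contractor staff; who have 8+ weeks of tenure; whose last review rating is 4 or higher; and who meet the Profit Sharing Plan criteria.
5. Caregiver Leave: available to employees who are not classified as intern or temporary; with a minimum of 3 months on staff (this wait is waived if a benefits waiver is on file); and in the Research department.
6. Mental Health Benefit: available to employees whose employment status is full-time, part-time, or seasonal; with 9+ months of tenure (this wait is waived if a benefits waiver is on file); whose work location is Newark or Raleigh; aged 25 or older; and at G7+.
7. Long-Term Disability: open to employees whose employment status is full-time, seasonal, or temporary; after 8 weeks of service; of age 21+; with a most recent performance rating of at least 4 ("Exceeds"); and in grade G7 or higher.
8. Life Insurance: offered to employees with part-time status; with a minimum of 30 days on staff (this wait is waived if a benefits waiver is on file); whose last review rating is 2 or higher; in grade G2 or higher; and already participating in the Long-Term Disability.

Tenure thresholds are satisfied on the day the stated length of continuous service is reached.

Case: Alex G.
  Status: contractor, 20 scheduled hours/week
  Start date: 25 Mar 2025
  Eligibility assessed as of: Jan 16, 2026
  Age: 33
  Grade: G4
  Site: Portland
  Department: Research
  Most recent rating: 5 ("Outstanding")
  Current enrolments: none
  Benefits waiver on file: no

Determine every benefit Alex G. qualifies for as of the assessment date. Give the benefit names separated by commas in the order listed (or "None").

Stock Option Plan, Caregiver Leave

Service from 25 Mar 2025 to Jan 16, 2026: 297 days.
Stock Option Plan — status contractor ✓ (not excluded); service 297 days ≥ 9 months (≈270 days) ✓; rating 5 ≥ 4 ✓; age 33 ≥ 25 ✓ → eligible.
Profit Sharing Plan — status contractor ✗ (requires part-time) → not eligible.
Professional Development Fund — status contractor ✓ (not excluded); service 297 days ≥ 8 weeks (≈56 days) ✓; grade G4 ≥ G2 ✓; 20 hrs/wk ≥ 15 ✓; dept Research ✗ → not eligible.
Spot Bonus Program — status contractor ✗ (excluded) → not eligible.
Caregiver Leave — status contractor ✓ (not excluded); no waiver, service 297 days ≥ 3 months (≈90 days) ✓; dept Research ✓ → eligible.
Mental Health Benefit — status contractor ✗ (requires full-time, part-time, or seasonal) → not eligible.
Long-Term Disability — status contractor ✗ (requires full-time, seasonal, or temporary) → not eligible.
Life Insurance — status contractor ✗ (requires part-time) → not eligible.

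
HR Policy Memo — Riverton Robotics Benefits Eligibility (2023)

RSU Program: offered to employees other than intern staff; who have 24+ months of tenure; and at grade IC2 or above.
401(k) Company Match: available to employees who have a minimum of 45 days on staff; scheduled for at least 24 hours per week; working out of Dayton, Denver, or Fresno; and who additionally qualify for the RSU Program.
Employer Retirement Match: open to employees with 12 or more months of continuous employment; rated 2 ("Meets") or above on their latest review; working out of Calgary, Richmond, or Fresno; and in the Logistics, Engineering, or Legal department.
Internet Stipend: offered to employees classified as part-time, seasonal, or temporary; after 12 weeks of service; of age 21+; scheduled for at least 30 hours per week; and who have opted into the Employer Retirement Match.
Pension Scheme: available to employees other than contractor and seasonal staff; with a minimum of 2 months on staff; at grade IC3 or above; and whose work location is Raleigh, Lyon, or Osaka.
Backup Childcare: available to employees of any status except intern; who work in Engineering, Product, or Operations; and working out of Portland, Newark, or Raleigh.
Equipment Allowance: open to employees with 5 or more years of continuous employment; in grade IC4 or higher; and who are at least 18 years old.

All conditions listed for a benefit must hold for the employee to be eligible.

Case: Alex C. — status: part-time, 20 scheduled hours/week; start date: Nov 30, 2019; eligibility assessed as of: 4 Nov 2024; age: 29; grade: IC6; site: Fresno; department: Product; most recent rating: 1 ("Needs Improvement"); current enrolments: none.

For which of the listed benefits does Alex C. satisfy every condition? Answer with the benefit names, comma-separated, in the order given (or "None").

Service from Nov 30, 2019 to 4 Nov 2024: 1801 days.
RSU Program — status part-time ✓ (not excluded); service 1801 days ≥ 24 months (≈720 days) ✓; grade IC6 ≥ IC2 ✓ → eligible.
401(k) Company Match — service 1801 days ≥ 45 days ✓; 20 hrs/wk < 24 ✗ → not eligible.
Employer Retirement Match — service 1801 days ≥ 12 months (≈360 days) ✓; rating 1 < 2 ✗ → not eligible.
Internet Stipend — status part-time ✓; service 1801 days ≥ 12 weeks (≈84 days) ✓; age 29 ≥ 21 ✓; 20 hrs/wk < 30 ✗ → not eligible.
Pension Scheme — status part-time ✓ (not excluded); service 1801 days ≥ 2 months (≈60 days) ✓; grade IC6 ≥ IC3 ✓; site Fresno ✗ (not Raleigh, Lyon, or Osaka) → not eligible.
Backup Childcare — status part-time ✓ (not excluded); dept Product ✓; site Fresno ✗ (not Portland, Newark, or Raleigh) → not eligible.
Equipment Allowance — service 1801 days < 5 years (≈1825 days) ✗ → not eligible.

RSU Program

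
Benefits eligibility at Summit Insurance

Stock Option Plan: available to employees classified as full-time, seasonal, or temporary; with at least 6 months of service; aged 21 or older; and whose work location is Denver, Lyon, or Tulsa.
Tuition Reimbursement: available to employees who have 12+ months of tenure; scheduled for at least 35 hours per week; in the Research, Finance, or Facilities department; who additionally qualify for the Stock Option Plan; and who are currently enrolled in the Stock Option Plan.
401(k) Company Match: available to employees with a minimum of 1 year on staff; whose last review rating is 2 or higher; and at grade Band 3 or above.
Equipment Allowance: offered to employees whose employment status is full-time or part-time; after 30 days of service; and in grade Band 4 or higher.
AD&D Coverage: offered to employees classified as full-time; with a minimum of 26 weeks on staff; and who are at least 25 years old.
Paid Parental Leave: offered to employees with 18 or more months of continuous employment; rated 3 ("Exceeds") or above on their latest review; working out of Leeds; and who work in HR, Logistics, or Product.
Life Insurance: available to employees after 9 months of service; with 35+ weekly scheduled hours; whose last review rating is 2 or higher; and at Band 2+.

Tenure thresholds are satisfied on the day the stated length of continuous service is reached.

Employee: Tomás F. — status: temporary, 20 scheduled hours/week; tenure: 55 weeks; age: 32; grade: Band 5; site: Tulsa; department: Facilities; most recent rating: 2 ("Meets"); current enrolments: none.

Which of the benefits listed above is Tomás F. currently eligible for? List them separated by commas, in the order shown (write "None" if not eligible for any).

Stock Option Plan, 401(k) Company Match

Stock Option Plan — status temporary ✓; service 55 weeks ≥ 6 months (≈180 days) ✓; age 32 ≥ 21 ✓; site Tulsa ✓ → eligible.
Tuition Reimbursement — service 55 weeks ≥ 12 months (≈360 days) ✓; 20 hrs/wk < 35 ✗ → not eligible.
401(k) Company Match — service 55 weeks ≥ 1 year (≈365 days) ✓; rating 2 ≥ 2 ✓; grade Band 5 ≥ Band 3 ✓ → eligible.
Equipment Allowance — status temporary ✗ (requires full-time or part-time) → not eligible.
AD&D Coverage — status temporary ✗ (requires full-time) → not eligible.
Paid Parental Leave — service 55 weeks < 18 months (≈540 days) ✗ → not eligible.
Life Insurance — service 55 weeks ≥ 9 months (≈270 days) ✓; 20 hrs/wk < 35 ✗ → not eligible.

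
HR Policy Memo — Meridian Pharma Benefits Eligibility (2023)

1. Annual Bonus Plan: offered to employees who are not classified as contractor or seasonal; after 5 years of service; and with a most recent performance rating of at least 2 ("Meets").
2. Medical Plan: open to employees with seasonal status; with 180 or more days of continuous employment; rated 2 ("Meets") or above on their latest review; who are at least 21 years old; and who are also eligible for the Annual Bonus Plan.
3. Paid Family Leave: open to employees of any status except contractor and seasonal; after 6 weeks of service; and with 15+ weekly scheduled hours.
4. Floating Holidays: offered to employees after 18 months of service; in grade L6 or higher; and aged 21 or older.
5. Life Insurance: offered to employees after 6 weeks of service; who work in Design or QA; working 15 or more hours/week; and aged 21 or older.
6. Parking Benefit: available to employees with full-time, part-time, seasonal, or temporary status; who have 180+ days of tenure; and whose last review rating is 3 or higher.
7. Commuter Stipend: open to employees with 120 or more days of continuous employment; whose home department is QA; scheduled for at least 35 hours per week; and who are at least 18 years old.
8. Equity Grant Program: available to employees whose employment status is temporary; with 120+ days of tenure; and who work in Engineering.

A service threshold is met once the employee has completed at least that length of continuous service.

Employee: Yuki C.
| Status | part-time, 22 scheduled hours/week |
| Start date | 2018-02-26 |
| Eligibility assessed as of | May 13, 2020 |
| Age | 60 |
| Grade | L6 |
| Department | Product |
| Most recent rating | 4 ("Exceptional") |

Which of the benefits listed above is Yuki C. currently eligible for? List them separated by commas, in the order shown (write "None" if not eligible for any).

Service from 2018-02-26 to May 13, 2020: 807 days.
Annual Bonus Plan — status part-time ✓ (not excluded); service 807 days < 5 years (≈1825 days) ✗ → not eligible.
Medical Plan — status part-time ✗ (requires seasonal) → not eligible.
Paid Family Leave — status part-time ✓ (not excluded); service 807 days ≥ 6 weeks (≈42 days) ✓; 22 hrs/wk ≥ 15 ✓ → eligible.
Floating Holidays — service 807 days ≥ 18 months (≈540 days) ✓; grade L6 ≥ L6 ✓; age 60 ≥ 21 ✓ → eligible.
Life Insurance — service 807 days ≥ 6 weeks (≈42 days) ✓; dept Product ✗ → not eligible.
Parking Benefit — status part-time ✓; service 807 days ≥ 180 days ✓; rating 4 ≥ 3 ✓ → eligible.
Commuter Stipend — service 807 days ≥ 120 days ✓; dept Product ✗ → not eligible.
Equity Grant Program — status part-time ✗ (requires temporary) → not eligible.

Paid Family Leave, Floating Holidays, Parking Benefit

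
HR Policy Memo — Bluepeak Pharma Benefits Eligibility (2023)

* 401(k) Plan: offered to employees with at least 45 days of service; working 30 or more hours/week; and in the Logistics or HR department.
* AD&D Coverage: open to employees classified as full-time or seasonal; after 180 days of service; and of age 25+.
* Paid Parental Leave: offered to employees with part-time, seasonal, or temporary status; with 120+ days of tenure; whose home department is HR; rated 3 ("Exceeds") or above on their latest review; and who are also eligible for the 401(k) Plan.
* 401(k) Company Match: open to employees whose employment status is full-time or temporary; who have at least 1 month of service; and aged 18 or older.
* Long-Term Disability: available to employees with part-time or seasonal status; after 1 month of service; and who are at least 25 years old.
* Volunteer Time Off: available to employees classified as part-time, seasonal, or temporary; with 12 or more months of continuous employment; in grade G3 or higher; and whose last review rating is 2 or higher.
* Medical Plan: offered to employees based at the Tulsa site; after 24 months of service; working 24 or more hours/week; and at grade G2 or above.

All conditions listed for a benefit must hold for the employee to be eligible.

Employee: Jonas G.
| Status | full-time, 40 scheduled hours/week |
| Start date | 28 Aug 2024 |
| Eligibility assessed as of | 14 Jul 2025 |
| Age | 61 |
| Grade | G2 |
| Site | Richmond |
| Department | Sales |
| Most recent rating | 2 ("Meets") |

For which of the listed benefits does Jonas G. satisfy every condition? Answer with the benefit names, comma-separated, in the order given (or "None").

Service from 28 Aug 2024 to 14 Jul 2025: 320 days.
401(k) Plan — service 320 days ≥ 45 days ✓; 40 hrs/wk ≥ 30 ✓; dept Sales ✗ → not eligible.
AD&D Coverage — status full-time ✓; service 320 days ≥ 180 days ✓; age 61 ≥ 25 ✓ → eligible.
Paid Parental Leave — status full-time ✗ (requires part-time, seasonal, or temporary) → not eligible.
401(k) Company Match — status full-time ✓; service 320 days ≥ 1 month (≈30 days) ✓; age 61 ≥ 18 ✓ → eligible.
Long-Term Disability — status full-time ✗ (requires part-time or seasonal) → not eligible.
Volunteer Time Off — status full-time ✗ (requires part-time, seasonal, or temporary) → not eligible.
Medical Plan — site Richmond ✗ (not Tulsa) → not eligible.

AD&D Coverage, 401(k) Company Match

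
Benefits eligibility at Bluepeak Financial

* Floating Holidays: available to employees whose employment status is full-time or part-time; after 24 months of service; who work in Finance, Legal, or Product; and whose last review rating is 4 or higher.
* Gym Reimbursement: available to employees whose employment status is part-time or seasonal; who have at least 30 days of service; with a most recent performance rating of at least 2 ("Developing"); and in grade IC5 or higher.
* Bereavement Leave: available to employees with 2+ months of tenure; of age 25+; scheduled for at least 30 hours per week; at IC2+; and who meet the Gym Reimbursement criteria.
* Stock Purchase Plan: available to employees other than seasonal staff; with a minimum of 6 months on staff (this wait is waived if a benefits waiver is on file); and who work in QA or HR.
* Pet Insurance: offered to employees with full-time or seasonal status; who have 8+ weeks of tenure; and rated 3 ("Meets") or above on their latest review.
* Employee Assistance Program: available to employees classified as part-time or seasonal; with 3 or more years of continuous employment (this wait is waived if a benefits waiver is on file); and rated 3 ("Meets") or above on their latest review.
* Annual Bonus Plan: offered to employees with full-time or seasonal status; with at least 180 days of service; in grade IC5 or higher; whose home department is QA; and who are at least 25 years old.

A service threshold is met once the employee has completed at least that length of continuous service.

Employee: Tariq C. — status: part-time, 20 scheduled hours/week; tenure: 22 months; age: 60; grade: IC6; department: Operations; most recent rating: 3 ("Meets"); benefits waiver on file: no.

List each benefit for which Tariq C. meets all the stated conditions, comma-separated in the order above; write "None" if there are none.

Gym Reimbursement

Floating Holidays — status part-time ✓; service 22 months < 24 months ✗ → not eligible.
Gym Reimbursement — status part-time ✓; service 22 months ≥ 30 days ✓; rating 3 ≥ 2 ✓; grade IC6 ≥ IC5 ✓ → eligible.
Bereavement Leave — service 22 months ≥ 2 months ✓; age 60 ≥ 25 ✓; 20 hrs/wk < 30 ✗ → not eligible.
Stock Purchase Plan — status part-time ✓ (not excluded); no waiver, service 22 months ≥ 6 months ✓; dept Operations ✗ → not eligible.
Pet Insurance — status part-time ✗ (requires full-time or seasonal) → not eligible.
Employee Assistance Program — status part-time ✓; no waiver, service 22 months < 3 years (≈1095 days) ✗ → not eligible.
Annual Bonus Plan — status part-time ✗ (requires full-time or seasonal) → not eligible.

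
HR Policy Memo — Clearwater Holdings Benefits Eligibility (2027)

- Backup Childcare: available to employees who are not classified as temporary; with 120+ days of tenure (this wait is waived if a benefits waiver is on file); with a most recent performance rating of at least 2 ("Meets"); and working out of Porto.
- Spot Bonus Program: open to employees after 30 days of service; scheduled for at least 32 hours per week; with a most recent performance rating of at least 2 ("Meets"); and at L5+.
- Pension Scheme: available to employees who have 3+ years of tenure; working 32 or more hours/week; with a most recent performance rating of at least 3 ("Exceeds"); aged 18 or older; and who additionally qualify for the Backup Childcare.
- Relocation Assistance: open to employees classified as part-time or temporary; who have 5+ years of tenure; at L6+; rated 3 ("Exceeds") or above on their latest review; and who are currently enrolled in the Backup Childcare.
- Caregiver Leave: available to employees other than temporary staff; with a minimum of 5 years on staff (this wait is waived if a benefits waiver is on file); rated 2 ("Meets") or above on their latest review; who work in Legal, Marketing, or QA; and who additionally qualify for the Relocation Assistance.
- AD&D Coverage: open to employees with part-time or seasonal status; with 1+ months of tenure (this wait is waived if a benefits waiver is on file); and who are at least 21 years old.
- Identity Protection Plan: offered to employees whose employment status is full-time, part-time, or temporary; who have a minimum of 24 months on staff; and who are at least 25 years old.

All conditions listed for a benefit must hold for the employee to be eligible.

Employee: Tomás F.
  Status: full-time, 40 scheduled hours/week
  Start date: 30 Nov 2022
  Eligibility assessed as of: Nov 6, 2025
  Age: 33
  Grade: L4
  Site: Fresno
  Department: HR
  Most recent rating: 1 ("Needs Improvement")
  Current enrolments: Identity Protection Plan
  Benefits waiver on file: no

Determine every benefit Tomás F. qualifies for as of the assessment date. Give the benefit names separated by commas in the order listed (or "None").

Identity Protection Plan

Service from 30 Nov 2022 to Nov 6, 2025: 1072 days.
Backup Childcare — status full-time ✓ (not excluded); no waiver, service 1072 days ≥ 120 days ✓; rating 1 < 2 ✗ → not eligible.
Spot Bonus Program — service 1072 days ≥ 30 days ✓; 40 hrs/wk ≥ 32 ✓; rating 1 < 2 ✗ → not eligible.
Pension Scheme — service 1072 days < 3 years (≈1095 days) ✗ → not eligible.
Relocation Assistance — status full-time ✗ (requires part-time or temporary) → not eligible.
Caregiver Leave — status full-time ✓ (not excluded); no waiver, service 1072 days < 5 years (≈1825 days) ✗ → not eligible.
AD&D Coverage — status full-time ✗ (requires part-time or seasonal) → not eligible.
Identity Protection Plan — status full-time ✓; service 1072 days ≥ 24 months (≈720 days) ✓; age 33 ≥ 25 ✓ → eligible.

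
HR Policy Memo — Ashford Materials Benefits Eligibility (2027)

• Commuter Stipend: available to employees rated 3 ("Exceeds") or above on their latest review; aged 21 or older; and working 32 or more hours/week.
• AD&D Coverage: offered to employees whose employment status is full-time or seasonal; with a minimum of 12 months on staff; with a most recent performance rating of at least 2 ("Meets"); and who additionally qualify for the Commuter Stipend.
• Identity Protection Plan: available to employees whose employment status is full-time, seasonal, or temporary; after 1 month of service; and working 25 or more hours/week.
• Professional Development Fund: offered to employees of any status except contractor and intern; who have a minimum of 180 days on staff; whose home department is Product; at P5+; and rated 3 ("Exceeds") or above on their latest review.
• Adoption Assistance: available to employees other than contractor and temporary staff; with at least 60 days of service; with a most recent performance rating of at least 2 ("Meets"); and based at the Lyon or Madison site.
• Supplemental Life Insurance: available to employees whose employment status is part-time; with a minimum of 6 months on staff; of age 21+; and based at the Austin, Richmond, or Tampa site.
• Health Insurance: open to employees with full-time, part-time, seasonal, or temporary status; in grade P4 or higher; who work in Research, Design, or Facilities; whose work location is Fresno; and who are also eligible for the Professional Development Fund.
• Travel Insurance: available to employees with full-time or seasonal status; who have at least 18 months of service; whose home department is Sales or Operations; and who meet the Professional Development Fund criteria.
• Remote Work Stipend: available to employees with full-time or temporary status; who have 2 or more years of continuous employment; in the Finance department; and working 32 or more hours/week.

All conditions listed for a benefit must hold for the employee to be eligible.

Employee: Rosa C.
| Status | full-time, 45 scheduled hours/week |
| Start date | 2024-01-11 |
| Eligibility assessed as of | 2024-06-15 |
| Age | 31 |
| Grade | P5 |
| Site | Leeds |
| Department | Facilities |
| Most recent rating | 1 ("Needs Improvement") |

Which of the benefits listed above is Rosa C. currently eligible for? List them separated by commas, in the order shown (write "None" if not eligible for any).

Identity Protection Plan

Service from 2024-01-11 to 2024-06-15: 156 days.
Commuter Stipend — rating 1 < 3 ✗ → not eligible.
AD&D Coverage — status full-time ✓; service 156 days < 12 months (≈360 days) ✗ → not eligible.
Identity Protection Plan — status full-time ✓; service 156 days ≥ 1 month (≈30 days) ✓; 45 hrs/wk ≥ 25 ✓ → eligible.
Professional Development Fund — status full-time ✓ (not excluded); service 156 days < 180 days ✗ → not eligible.
Adoption Assistance — status full-time ✓ (not excluded); service 156 days ≥ 60 days ✓; rating 1 < 2 ✗ → not eligible.
Supplemental Life Insurance — status full-time ✗ (requires part-time) → not eligible.
Health Insurance — status full-time ✓; grade P5 ≥ P4 ✓; dept Facilities ✓; site Leeds ✗ (not Fresno) → not eligible.
Travel Insurance — status full-time ✓; service 156 days < 18 months (≈540 days) ✗ → not eligible.
Remote Work Stipend — status full-time ✓; service 156 days < 2 years (≈730 days) ✗ → not eligible.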